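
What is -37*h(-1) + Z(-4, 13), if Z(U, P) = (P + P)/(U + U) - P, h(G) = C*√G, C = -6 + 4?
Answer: -65/4 + 74*I ≈ -16.25 + 74.0*I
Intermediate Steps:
C = -2
h(G) = -2*√G
Z(U, P) = -P + P/U (Z(U, P) = (2*P)/((2*U)) - P = (2*P)*(1/(2*U)) - P = P/U - P = -P + P/U)
-37*h(-1) + Z(-4, 13) = -(-74)*√(-1) + (-1*13 + 13/(-4)) = -(-74)*I + (-13 + 13*(-¼)) = 74*I + (-13 - 13/4) = 74*I - 65/4 = -65/4 + 74*I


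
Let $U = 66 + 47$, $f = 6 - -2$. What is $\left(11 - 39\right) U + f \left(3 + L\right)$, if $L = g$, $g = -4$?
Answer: $-3172$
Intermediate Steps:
$L = -4$
$f = 8$ ($f = 6 + 2 = 8$)
$U = 113$
$\left(11 - 39\right) U + f \left(3 + L\right) = \left(11 - 39\right) 113 + 8 \left(3 - 4\right) = \left(11 - 39\right) 113 + 8 \left(-1\right) = \left(-28\right) 113 - 8 = -3164 - 8 = -3172$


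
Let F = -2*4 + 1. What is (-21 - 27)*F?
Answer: 336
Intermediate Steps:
F = -7 (F = -8 + 1 = -7)
(-21 - 27)*F = (-21 - 27)*(-7) = -48*(-7) = 336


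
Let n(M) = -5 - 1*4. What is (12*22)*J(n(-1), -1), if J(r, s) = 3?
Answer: 792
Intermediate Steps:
n(M) = -9 (n(M) = -5 - 4 = -9)
(12*22)*J(n(-1), -1) = (12*22)*3 = 264*3 = 792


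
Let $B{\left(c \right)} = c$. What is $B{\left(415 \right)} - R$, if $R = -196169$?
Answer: $196584$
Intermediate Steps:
$B{\left(415 \right)} - R = 415 - -196169 = 415 + 196169 = 196584$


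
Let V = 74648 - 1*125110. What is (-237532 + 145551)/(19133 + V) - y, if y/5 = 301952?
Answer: -801681001/531 ≈ -1.5098e+6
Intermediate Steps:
y = 1509760 (y = 5*301952 = 1509760)
V = -50462 (V = 74648 - 125110 = -50462)
(-237532 + 145551)/(19133 + V) - y = (-237532 + 145551)/(19133 - 50462) - 1*1509760 = -91981/(-31329) - 1509760 = -91981*(-1/31329) - 1509760 = 1559/531 - 1509760 = -801681001/531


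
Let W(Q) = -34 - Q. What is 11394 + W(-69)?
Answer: 11429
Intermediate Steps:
11394 + W(-69) = 11394 + (-34 - 1*(-69)) = 11394 + (-34 + 69) = 11394 + 35 = 11429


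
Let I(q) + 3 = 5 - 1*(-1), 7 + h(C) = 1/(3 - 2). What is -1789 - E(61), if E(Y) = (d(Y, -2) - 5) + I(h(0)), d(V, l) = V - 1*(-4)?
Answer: -1852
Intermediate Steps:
d(V, l) = 4 + V (d(V, l) = V + 4 = 4 + V)
h(C) = -6 (h(C) = -7 + 1/(3 - 2) = -7 + 1/1 = -7 + 1 = -6)
I(q) = 3 (I(q) = -3 + (5 - 1*(-1)) = -3 + (5 + 1) = -3 + 6 = 3)
E(Y) = 2 + Y (E(Y) = ((4 + Y) - 5) + 3 = (-1 + Y) + 3 = 2 + Y)
-1789 - E(61) = -1789 - (2 + 61) = -1789 - 1*63 = -1789 - 63 = -1852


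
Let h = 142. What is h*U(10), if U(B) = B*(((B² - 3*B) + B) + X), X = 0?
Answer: 113600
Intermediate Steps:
U(B) = B*(B² - 2*B) (U(B) = B*(((B² - 3*B) + B) + 0) = B*((B² - 2*B) + 0) = B*(B² - 2*B))
h*U(10) = 142*(10²*(-2 + 10)) = 142*(100*8) = 142*800 = 113600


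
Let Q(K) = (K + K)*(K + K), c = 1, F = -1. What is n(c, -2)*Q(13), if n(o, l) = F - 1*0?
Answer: -676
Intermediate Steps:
Q(K) = 4*K² (Q(K) = (2*K)*(2*K) = 4*K²)
n(o, l) = -1 (n(o, l) = -1 - 1*0 = -1 + 0 = -1)
n(c, -2)*Q(13) = -4*13² = -4*169 = -1*676 = -676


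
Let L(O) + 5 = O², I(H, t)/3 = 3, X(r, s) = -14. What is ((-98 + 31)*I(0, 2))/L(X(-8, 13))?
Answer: -603/191 ≈ -3.1571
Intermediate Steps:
I(H, t) = 9 (I(H, t) = 3*3 = 9)
L(O) = -5 + O²
((-98 + 31)*I(0, 2))/L(X(-8, 13)) = ((-98 + 31)*9)/(-5 + (-14)²) = (-67*9)/(-5 + 196) = -603/191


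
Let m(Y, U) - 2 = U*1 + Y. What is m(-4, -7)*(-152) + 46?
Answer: 1414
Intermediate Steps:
m(Y, U) = 2 + U + Y (m(Y, U) = 2 + (U*1 + Y) = 2 + (U + Y) = 2 + U + Y)
m(-4, -7)*(-152) + 46 = (2 - 7 - 4)*(-152) + 46 = -9*(-152) + 46 = 1368 + 46 = 1414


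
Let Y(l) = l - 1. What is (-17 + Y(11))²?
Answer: 49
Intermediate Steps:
Y(l) = -1 + l
(-17 + Y(11))² = (-17 + (-1 + 11))² = (-17 + 10)² = (-7)² = 49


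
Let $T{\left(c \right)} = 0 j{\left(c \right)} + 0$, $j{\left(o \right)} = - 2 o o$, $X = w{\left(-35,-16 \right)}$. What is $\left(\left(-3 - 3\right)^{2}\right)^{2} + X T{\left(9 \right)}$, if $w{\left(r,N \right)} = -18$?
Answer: $1296$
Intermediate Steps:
$X = -18$
$j{\left(o \right)} = - 2 o^{2}$
$T{\left(c \right)} = 0$ ($T{\left(c \right)} = 0 \left(- 2 c^{2}\right) + 0 = 0 + 0 = 0$)
$\left(\left(-3 - 3\right)^{2}\right)^{2} + X T{\left(9 \right)} = \left(\left(-3 - 3\right)^{2}\right)^{2} - 0 = \left(\left(-6\right)^{2}\right)^{2} + 0 = 36^{2} + 0 = 1296 + 0 = 1296$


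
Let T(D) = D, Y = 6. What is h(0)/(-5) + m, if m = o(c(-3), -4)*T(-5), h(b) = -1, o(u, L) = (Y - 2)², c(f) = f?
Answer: -399/5 ≈ -79.800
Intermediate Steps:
o(u, L) = 16 (o(u, L) = (6 - 2)² = 4² = 16)
m = -80 (m = 16*(-5) = -80)
h(0)/(-5) + m = -1/(-5) - 80 = -1*(-⅕) - 80 = ⅕ - 80 = -399/5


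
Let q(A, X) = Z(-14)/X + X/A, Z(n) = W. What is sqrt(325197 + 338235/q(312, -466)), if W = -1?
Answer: 21*sqrt(655828794177)/54211 ≈ 313.71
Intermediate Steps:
Z(n) = -1
q(A, X) = -1/X + X/A
sqrt(325197 + 338235/q(312, -466)) = sqrt(325197 + 338235/(-1/(-466) - 466/312)) = sqrt(325197 + 338235/(-1*(-1/466) - 466*1/312)) = sqrt(325197 + 338235/(1/466 - 233/156)) = sqrt(325197 + 338235/(-54211/36348)) = sqrt(325197 + 338235*(-36348/54211)) = sqrt(325197 - 12294165780/54211) = sqrt(5335088787/54211) = 21*sqrt(655828794177)/54211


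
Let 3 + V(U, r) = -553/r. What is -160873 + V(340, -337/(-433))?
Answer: -54454661/337 ≈ -1.6159e+5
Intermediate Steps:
V(U, r) = -3 - 553/r
-160873 + V(340, -337/(-433)) = -160873 + (-3 - 553/((-337/(-433)))) = -160873 + (-3 - 553/((-337*(-1/433)))) = -160873 + (-3 - 553/337/433) = -160873 + (-3 - 553*433/337) = -160873 + (-3 - 239449/337) = -160873 - 240460/337 = -54454661/337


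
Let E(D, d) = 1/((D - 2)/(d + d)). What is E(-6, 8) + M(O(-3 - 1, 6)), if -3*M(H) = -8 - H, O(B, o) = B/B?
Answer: 1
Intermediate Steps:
O(B, o) = 1
E(D, d) = 2*d/(-2 + D) (E(D, d) = 1/((-2 + D)/((2*d))) = 1/((-2 + D)*(1/(2*d))) = 1/((-2 + D)/(2*d)) = 2*d/(-2 + D))
M(H) = 8/3 + H/3 (M(H) = -(-8 - H)/3 = 8/3 + H/3)
E(-6, 8) + M(O(-3 - 1, 6)) = 2*8/(-2 - 6) + (8/3 + (1/3)*1) = 2*8/(-8) + (8/3 + 1/3) = 2*8*(-1/8) + 3 = -2 + 3 = 1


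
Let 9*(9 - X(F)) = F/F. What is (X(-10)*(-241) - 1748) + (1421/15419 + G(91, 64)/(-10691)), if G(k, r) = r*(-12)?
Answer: -5771293346021/1483600761 ≈ -3890.1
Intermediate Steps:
G(k, r) = -12*r
X(F) = 80/9 (X(F) = 9 - F/(9*F) = 9 - ⅑*1 = 9 - ⅑ = 80/9)
(X(-10)*(-241) - 1748) + (1421/15419 + G(91, 64)/(-10691)) = ((80/9)*(-241) - 1748) + (1421/15419 - 12*64/(-10691)) = (-19280/9 - 1748) + (1421*(1/15419) - 768*(-1/10691)) = -35012/9 + (1421/15419 + 768/10691) = -35012/9 + 27033703/164844529 = -5771293346021/1483600761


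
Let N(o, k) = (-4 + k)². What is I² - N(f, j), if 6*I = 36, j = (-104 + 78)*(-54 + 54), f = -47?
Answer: 20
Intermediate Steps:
j = 0 (j = -26*0 = 0)
I = 6 (I = (⅙)*36 = 6)
I² - N(f, j) = 6² - (-4 + 0)² = 36 - 1*(-4)² = 36 - 1*16 = 36 - 16 = 20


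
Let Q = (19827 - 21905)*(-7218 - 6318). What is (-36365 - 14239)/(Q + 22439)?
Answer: -50604/28150247 ≈ -0.0017976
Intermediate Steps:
Q = 28127808 (Q = -2078*(-13536) = 28127808)
(-36365 - 14239)/(Q + 22439) = (-36365 - 14239)/(28127808 + 22439) = -50604/28150247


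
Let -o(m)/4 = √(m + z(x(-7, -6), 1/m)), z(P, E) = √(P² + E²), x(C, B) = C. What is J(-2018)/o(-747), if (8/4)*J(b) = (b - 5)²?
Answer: 12277587*I*√83/(8*√(558009 - √27342442)) ≈ 18806.0*I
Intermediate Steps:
z(P, E) = √(E² + P²)
o(m) = -4*√(m + √(49 + m⁻²)) (o(m) = -4*√(m + √((1/m)² + (-7)²)) = -4*√(m + √((1/m)² + 49)) = -4*√(m + √(m⁻² + 49)) = -4*√(m + √(49 + m⁻²)))
J(b) = (-5 + b)²/2 (J(b) = (b - 5)²/2 = (-5 + b)²/2)
J(-2018)/o(-747) = ((-5 - 2018)²/2)/((-4*√(-747 + √(49 + (-747)⁻²)))) = ((½)*(-2023)²)/((-4*√(-747 + √(49 + 1/558009)))) = ((½)*4092529)/((-4*√(-747 + √(27342442/558009)))) = 4092529/(2*((-4*√(-747 + √27342442/747)))) = 4092529*(-1/(4*√(-747 + √27342442/747)))/2 = -4092529/(8*√(-747 + √27342442/747))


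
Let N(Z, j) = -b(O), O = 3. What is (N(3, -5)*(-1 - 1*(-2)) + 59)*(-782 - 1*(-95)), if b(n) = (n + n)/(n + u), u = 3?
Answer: -39846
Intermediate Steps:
b(n) = 2*n/(3 + n) (b(n) = (n + n)/(n + 3) = (2*n)/(3 + n) = 2*n/(3 + n))
N(Z, j) = -1 (N(Z, j) = -2*3/(3 + 3) = -2*3/6 = -1*1 = -1)
(N(3, -5)*(-1 - 1*(-2)) + 59)*(-782 - 1*(-95)) = (-(-1 - 1*(-2)) + 59)*(-782 - 1*(-95)) = (-(-1 + 2) + 59)*(-782 + 95) = (-1*1 + 59)*(-687) = (-1 + 59)*(-687) = 58*(-687) = -39846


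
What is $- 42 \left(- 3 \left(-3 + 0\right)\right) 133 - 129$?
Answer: $-50403$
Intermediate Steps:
$- 42 \left(- 3 \left(-3 + 0\right)\right) 133 - 129 = - 42 \left(\left(-3\right) \left(-3\right)\right) 133 - 129 = \left(-42\right) 9 \cdot 133 - 129 = \left(-378\right) 133 - 129 = -50274 - 129 = -50403$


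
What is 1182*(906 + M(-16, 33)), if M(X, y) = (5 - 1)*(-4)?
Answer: 1051980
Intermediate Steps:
M(X, y) = -16 (M(X, y) = 4*(-4) = -16)
1182*(906 + M(-16, 33)) = 1182*(906 - 16) = 1182*890 = 1051980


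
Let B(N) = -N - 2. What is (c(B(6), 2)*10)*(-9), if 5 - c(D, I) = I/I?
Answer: -360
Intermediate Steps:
B(N) = -2 - N
c(D, I) = 4 (c(D, I) = 5 - I/I = 5 - 1*1 = 5 - 1 = 4)
(c(B(6), 2)*10)*(-9) = (4*10)*(-9) = 40*(-9) = -360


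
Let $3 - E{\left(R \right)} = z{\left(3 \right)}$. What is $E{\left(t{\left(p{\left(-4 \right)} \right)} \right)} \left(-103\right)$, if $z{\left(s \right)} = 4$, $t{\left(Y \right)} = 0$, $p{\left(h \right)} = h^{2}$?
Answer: $103$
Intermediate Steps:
$E{\left(R \right)} = -1$ ($E{\left(R \right)} = 3 - 4 = -1$)
$E{\left(t{\left(p{\left(-4 \right)} \right)} \right)} \left(-103\right) = \left(-1\right) \left(-103\right) = 103$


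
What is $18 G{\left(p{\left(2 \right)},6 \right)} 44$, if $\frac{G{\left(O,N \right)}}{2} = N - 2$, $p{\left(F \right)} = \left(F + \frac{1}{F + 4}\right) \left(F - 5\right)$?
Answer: $6336$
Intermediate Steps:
$p{\left(F \right)} = \left(-5 + F\right) \left(F + \frac{1}{4 + F}\right)$ ($p{\left(F \right)} = \left(F + \frac{1}{4 + F}\right) \left(-5 + F\right) = \left(-5 + F\right) \left(F + \frac{1}{4 + F}\right)$)
$G{\left(O,N \right)} = -4 + 2 N$ ($G{\left(O,N \right)} = 2 \left(N - 2\right) = 2 \left(-2 + N\right) = -4 + 2 N$)
$18 G{\left(p{\left(2 \right)},6 \right)} 44 = 18 \left(-4 + 2 \cdot 6\right) 44 = 18 \left(-4 + 12\right) 44 = 18 \cdot 8 \cdot 44 = 144 \cdot 44 = 6336$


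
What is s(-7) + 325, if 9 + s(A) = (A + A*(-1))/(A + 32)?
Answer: 316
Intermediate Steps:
s(A) = -9 (s(A) = -9 + (A + A*(-1))/(A + 32) = -9 + (A - A)/(32 + A) = -9 + 0/(32 + A) = -9 + 0 = -9)
s(-7) + 325 = -9 + 325 = 316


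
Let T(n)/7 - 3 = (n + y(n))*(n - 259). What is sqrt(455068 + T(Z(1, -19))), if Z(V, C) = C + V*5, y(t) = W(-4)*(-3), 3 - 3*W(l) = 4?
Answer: 2*sqrt(119983) ≈ 692.77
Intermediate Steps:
W(l) = -1/3 (W(l) = 1 - 1/3*4 = 1 - 4/3 = -1/3)
y(t) = 1 (y(t) = -1/3*(-3) = 1)
Z(V, C) = C + 5*V
T(n) = 21 + 7*(1 + n)*(-259 + n) (T(n) = 21 + 7*((n + 1)*(n - 259)) = 21 + 7*((1 + n)*(-259 + n)) = 21 + 7*(1 + n)*(-259 + n))
sqrt(455068 + T(Z(1, -19))) = sqrt(455068 + (-1792 - 1806*(-19 + 5*1) + 7*(-19 + 5*1)**2)) = sqrt(455068 + (-1792 - 1806*(-19 + 5) + 7*(-19 + 5)**2)) = sqrt(455068 + (-1792 - 1806*(-14) + 7*(-14)**2)) = sqrt(455068 + (-1792 + 25284 + 7*196)) = sqrt(455068 + (-1792 + 25284 + 1372)) = sqrt(455068 + 24864) = sqrt(479932) = 2*sqrt(119983)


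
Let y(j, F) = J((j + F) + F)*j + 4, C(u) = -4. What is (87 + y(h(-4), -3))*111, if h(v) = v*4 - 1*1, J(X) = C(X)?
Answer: 17649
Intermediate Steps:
J(X) = -4
h(v) = -1 + 4*v (h(v) = 4*v - 1 = -1 + 4*v)
y(j, F) = 4 - 4*j (y(j, F) = -4*j + 4 = 4 - 4*j)
(87 + y(h(-4), -3))*111 = (87 + (4 - 4*(-1 + 4*(-4))))*111 = (87 + (4 - 4*(-1 - 16)))*111 = (87 + (4 - 4*(-17)))*111 = (87 + (4 + 68))*111 = (87 + 72)*111 = 159*111 = 17649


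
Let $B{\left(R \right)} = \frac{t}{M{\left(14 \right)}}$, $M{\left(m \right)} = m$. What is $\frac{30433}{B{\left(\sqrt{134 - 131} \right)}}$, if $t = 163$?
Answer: $\frac{426062}{163} \approx 2613.9$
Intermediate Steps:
$B{\left(R \right)} = \frac{163}{14}$
$\frac{30433}{B{\left(\sqrt{134 - 131} \right)}} = \frac{30433}{\frac{163}{14}} = 30433 \cdot \frac{14}{163} = \frac{426062}{163}$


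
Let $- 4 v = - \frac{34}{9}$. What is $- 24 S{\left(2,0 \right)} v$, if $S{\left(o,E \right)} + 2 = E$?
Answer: $\frac{136}{3} \approx 45.333$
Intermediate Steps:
$S{\left(o,E \right)} = -2 + E$
$v = \frac{17}{18}$ ($v = - \frac{\left(-34\right) \frac{1}{9}}{4} = \left(- \frac{1}{4}\right) \left(- \frac{34}{9}\right) = \frac{17}{18} \approx 0.94444$)
$- 24 S{\left(2,0 \right)} v = - 24 \left(-2 + 0\right) \frac{17}{18} = \left(-24\right) \left(-2\right) \frac{17}{18} = 48 \cdot \frac{17}{18} = \frac{136}{3}$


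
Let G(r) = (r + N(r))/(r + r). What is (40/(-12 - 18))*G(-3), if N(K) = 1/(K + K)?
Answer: -19/27 ≈ -0.70370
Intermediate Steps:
N(K) = 1/(2*K)
G(r) = (r + 1/(2*r))/(2*r) (G(r) = (r + 1/(2*r))/(r + r) = (r + 1/(2*r))/((2*r)) = (r + 1/(2*r))*(1/(2*r)) = (r + 1/(2*r))/(2*r))
(40/(-12 - 18))*G(-3) = (40/(-12 - 18))*(½ + (¼)/(-3)²) = (40/(-30))*(½ + (¼)*(⅑)) = (40*(-1/30))*(½ + 1/36) = -4/3*19/36 = -19/27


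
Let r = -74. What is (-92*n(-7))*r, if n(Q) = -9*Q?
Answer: 428904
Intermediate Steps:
(-92*n(-7))*r = -(-828)*(-7)*(-74) = -92*63*(-74) = -5796*(-74) = 428904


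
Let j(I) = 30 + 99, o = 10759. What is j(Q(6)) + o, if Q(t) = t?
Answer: 10888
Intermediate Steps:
j(I) = 129
j(Q(6)) + o = 129 + 10759 = 10888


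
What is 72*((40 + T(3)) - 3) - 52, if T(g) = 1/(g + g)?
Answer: 2624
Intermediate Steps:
T(g) = 1/(2*g)
72*((40 + T(3)) - 3) - 52 = 72*((40 + (1/2)/3) - 3) - 52 = 72*((40 + (1/2)*(1/3)) - 3) - 52 = 72*((40 + 1/6) - 3) - 52 = 72*(241/6 - 3) - 52 = 72*(223/6) - 52 = 2676 - 52 = 2624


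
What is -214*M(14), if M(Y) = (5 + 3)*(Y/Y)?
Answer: -1712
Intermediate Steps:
M(Y) = 8 (M(Y) = 8*1 = 8)
-214*M(14) = -214*8 = -1712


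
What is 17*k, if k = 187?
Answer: 3179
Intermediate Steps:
17*k = 17*187 = 3179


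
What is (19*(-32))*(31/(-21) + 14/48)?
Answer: 15124/21 ≈ 720.19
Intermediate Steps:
(19*(-32))*(31/(-21) + 14/48) = -608*(31*(-1/21) + 14*(1/48)) = -608*(-31/21 + 7/24) = -608*(-199/168) = 15124/21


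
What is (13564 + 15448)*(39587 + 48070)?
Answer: 2543104884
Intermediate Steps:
(13564 + 15448)*(39587 + 48070) = 29012*87657 = 2543104884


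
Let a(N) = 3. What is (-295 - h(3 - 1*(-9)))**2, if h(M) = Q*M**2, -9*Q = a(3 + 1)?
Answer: 61009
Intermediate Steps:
Q = -1/3 (Q = -1/9*3 = -1/3 ≈ -0.33333)
h(M) = -M**2/3
(-295 - h(3 - 1*(-9)))**2 = (-295 - (-1)*(3 - 1*(-9))**2/3)**2 = (-295 - (-1)*(3 + 9)**2/3)**2 = (-295 - (-1)*12**2/3)**2 = (-295 - (-1)*144/3)**2 = (-295 - 1*(-48))**2 = (-295 + 48)**2 = (-247)**2 = 61009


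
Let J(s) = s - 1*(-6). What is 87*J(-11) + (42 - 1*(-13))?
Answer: -380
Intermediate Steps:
J(s) = 6 + s (J(s) = s + 6 = 6 + s)
87*J(-11) + (42 - 1*(-13)) = 87*(6 - 11) + (42 - 1*(-13)) = 87*(-5) + (42 + 13) = -435 + 55 = -380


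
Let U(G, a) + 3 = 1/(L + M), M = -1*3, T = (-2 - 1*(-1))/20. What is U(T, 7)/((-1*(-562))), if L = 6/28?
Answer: -131/21918 ≈ -0.0059768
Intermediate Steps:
T = -1/20 (T = (-2 + 1)*(1/20) = -1*1/20 = -1/20 ≈ -0.050000)
L = 3/14 (L = 6*(1/28) = 3/14 ≈ 0.21429)
M = -3
U(G, a) = -131/39 (U(G, a) = -3 + 1/(3/14 - 3) = -3 + 1/(-39/14) = -3 - 14/39 = -131/39)
U(T, 7)/((-1*(-562))) = -131/(39*((-1*(-562)))) = -131/39/562 = -131/39*1/562 = -131/21918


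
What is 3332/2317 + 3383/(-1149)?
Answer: -572849/380319 ≈ -1.5062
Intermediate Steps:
3332/2317 + 3383/(-1149) = 3332*(1/2317) + 3383*(-1/1149) = 476/331 - 3383/1149 = -572849/380319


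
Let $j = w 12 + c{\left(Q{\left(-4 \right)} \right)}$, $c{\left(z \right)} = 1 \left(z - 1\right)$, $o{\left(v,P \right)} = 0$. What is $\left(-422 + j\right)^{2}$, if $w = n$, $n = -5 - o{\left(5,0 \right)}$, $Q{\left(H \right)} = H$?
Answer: $237169$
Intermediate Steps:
$c{\left(z \right)} = -1 + z$ ($c{\left(z \right)} = 1 \left(-1 + z\right) = -1 + z$)
$n = -5$ ($n = -5 - 0 = -5 + 0 = -5$)
$w = -5$
$j = -65$ ($j = \left(-5\right) 12 - 5 = -60 - 5 = -65$)
$\left(-422 + j\right)^{2} = \left(-422 - 65\right)^{2} = \left(-487\right)^{2} = 237169$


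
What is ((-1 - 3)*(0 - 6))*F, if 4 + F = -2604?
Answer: -62592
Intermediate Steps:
F = -2608 (F = -4 - 2604 = -2608)
((-1 - 3)*(0 - 6))*F = ((-1 - 3)*(0 - 6))*(-2608) = -4*(-6)*(-2608) = 24*(-2608) = -62592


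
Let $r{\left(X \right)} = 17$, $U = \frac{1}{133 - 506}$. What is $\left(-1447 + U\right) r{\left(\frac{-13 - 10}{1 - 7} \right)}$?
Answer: $- \frac{9175444}{373} \approx -24599.0$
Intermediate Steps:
$U = - \frac{1}{373}$ ($U = \frac{1}{-373} = - \frac{1}{373} \approx -0.002681$)
$\left(-1447 + U\right) r{\left(\frac{-13 - 10}{1 - 7} \right)} = \left(-1447 - \frac{1}{373}\right) 17 = \left(- \frac{539732}{373}\right) 17 = - \frac{9175444}{373}$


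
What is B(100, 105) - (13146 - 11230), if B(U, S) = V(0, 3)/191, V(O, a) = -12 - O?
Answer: -365968/191 ≈ -1916.1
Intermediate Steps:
B(U, S) = -12/191 (B(U, S) = (-12 - 1*0)/191 = (-12 + 0)*(1/191) = -12*1/191 = -12/191)
B(100, 105) - (13146 - 11230) = -12/191 - (13146 - 11230) = -12/191 - 1*1916 = -12/191 - 1916 = -365968/191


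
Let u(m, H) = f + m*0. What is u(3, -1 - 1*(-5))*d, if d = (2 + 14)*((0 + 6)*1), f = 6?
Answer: 576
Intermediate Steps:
u(m, H) = 6 (u(m, H) = 6 + m*0 = 6 + 0 = 6)
d = 96 (d = 16*(6*1) = 16*6 = 96)
u(3, -1 - 1*(-5))*d = 6*96 = 576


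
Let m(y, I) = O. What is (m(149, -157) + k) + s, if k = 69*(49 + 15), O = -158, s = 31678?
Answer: 35936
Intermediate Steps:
m(y, I) = -158
k = 4416 (k = 69*64 = 4416)
(m(149, -157) + k) + s = (-158 + 4416) + 31678 = 4258 + 31678 = 35936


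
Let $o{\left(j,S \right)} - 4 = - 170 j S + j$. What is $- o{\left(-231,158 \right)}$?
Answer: $-6204433$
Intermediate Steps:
$o{\left(j,S \right)} = 4 + j - 170 S j$ ($o{\left(j,S \right)} = 4 + \left(- 170 j S + j\right) = 4 - \left(- j + 170 S j\right) = 4 + j - 170 S j$)
$- o{\left(-231,158 \right)} = - (4 - 231 - 26860 \left(-231\right)) = - (4 - 231 + 6204660) = \left(-1\right) 6204433 = -6204433$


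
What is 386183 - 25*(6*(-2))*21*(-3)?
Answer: 367283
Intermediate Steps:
386183 - 25*(6*(-2))*21*(-3) = 386183 - 25*(-12*21)*(-3) = 386183 - (-6300)*(-3) = 386183 - 25*756 = 386183 - 18900 = 367283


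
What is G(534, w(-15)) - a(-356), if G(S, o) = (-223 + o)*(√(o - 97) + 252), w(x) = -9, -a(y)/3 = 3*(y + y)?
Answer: -64872 - 232*I*√106 ≈ -64872.0 - 2388.6*I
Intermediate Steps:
a(y) = -18*y (a(y) = -9*(y + y) = -9*2*y = -18*y)
G(S, o) = (-223 + o)*(252 + √(-97 + o)) (G(S, o) = (-223 + o)*(√(-97 + o) + 252) = (-223 + o)*(252 + √(-97 + o)))
G(534, w(-15)) - a(-356) = (-56196 - 223*√(-97 - 9) + 252*(-9) - 9*√(-97 - 9)) - (-18)*(-356) = (-56196 - 223*I*√106 - 2268 - 9*I*√106) - 1*6408 = (-56196 - 223*I*√106 - 2268 - 9*I*√106) - 6408 = (-58464 - 232*I*√106) - 6408 = -64872 - 232*I*√106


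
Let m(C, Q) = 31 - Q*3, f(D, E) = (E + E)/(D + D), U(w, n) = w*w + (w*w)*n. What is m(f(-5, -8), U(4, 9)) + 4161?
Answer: 3712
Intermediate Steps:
U(w, n) = w² + n*w² (U(w, n) = w² + w²*n = w² + n*w²)
f(D, E) = E/D (f(D, E) = (2*E)/((2*D)) = (2*E)*(1/(2*D)) = E/D)
m(C, Q) = 31 - 3*Q
m(f(-5, -8), U(4, 9)) + 4161 = (31 - 3*4²*(1 + 9)) + 4161 = (31 - 48*10) + 4161 = (31 - 3*160) + 4161 = (31 - 480) + 4161 = -449 + 4161 = 3712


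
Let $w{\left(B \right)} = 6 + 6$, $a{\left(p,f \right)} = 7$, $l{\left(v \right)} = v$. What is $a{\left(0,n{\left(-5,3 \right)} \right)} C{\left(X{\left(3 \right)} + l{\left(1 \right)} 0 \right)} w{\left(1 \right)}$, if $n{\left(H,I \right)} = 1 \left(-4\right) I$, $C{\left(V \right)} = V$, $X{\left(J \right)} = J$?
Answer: $252$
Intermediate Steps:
$n{\left(H,I \right)} = - 4 I$
$w{\left(B \right)} = 12$
$a{\left(0,n{\left(-5,3 \right)} \right)} C{\left(X{\left(3 \right)} + l{\left(1 \right)} 0 \right)} w{\left(1 \right)} = 7 \left(3 + 1 \cdot 0\right) 12 = 7 \left(3 + 0\right) 12 = 7 \cdot 3 \cdot 12 = 21 \cdot 12 = 252$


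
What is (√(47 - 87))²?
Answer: -40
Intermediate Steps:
(√(47 - 87))² = (√(-40))² = (2*I*√10)² = -40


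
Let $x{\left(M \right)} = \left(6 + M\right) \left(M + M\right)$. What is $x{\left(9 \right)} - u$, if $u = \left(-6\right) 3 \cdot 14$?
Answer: $522$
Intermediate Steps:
$x{\left(M \right)} = 2 M \left(6 + M\right)$ ($x{\left(M \right)} = \left(6 + M\right) 2 M = 2 M \left(6 + M\right)$)
$u = -252$ ($u = \left(-18\right) 14 = -252$)
$x{\left(9 \right)} - u = 2 \cdot 9 \left(6 + 9\right) - -252 = 2 \cdot 9 \cdot 15 + 252 = 270 + 252 = 522$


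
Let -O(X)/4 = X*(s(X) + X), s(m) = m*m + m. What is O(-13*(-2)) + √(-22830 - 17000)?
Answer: -75712 + I*√39830 ≈ -75712.0 + 199.57*I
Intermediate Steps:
s(m) = m + m² (s(m) = m² + m = m + m²)
O(X) = -4*X*(X + X*(1 + X)) (O(X) = -4*X*(X*(1 + X) + X) = -4*X*(X + X*(1 + X)))
O(-13*(-2)) + √(-22830 - 17000) = -4*(-13*(-2))²*(2 - 13*(-2)) + √(-22830 - 17000) = -4*26²*(2 + 26) + √(-39830) = -4*676*28 + I*√39830 = -75712 + I*√39830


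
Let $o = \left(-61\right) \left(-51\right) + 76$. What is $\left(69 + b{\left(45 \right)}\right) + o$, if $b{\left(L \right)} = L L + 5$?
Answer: $5286$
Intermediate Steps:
$o = 3187$ ($o = 3111 + 76 = 3187$)
$b{\left(L \right)} = 5 + L^{2}$ ($b{\left(L \right)} = L^{2} + 5 = 5 + L^{2}$)
$\left(69 + b{\left(45 \right)}\right) + o = \left(69 + \left(5 + 45^{2}\right)\right) + 3187 = \left(69 + \left(5 + 2025\right)\right) + 3187 = \left(69 + 2030\right) + 3187 = 2099 + 3187 = 5286$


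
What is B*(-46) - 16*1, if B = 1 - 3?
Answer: 76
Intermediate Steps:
B = -2
B*(-46) - 16*1 = -2*(-46) - 16*1 = 92 - 16 = 76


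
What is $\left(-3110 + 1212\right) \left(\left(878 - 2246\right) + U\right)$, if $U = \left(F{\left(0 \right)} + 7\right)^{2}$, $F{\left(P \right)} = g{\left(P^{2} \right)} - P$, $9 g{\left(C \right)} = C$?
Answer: $2503462$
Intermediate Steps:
$g{\left(C \right)} = \frac{C}{9}$
$F{\left(P \right)} = - P + \frac{P^{2}}{9}$ ($F{\left(P \right)} = \frac{P^{2}}{9} - P = - P + \frac{P^{2}}{9}$)
$U = 49$ ($U = \left(\frac{1}{9} \cdot 0 \left(-9 + 0\right) + 7\right)^{2} = \left(\frac{1}{9} \cdot 0 \left(-9\right) + 7\right)^{2} = \left(0 + 7\right)^{2} = 7^{2} = 49$)
$\left(-3110 + 1212\right) \left(\left(878 - 2246\right) + U\right) = \left(-3110 + 1212\right) \left(\left(878 - 2246\right) + 49\right) = - 1898 \left(\left(878 - 2246\right) + 49\right) = - 1898 \left(-1368 + 49\right) = \left(-1898\right) \left(-1319\right) = 2503462$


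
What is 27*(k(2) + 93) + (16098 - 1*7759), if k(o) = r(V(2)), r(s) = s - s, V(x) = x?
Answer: 10850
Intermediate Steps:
r(s) = 0
k(o) = 0
27*(k(2) + 93) + (16098 - 1*7759) = 27*(0 + 93) + (16098 - 1*7759) = 27*93 + (16098 - 7759) = 2511 + 8339 = 10850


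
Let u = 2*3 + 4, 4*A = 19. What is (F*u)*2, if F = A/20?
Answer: 19/4 ≈ 4.7500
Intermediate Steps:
A = 19/4 (A = (¼)*19 = 19/4 ≈ 4.7500)
u = 10 (u = 6 + 4 = 10)
F = 19/80 (F = (19/4)/20 = (19/4)*(1/20) = 19/80 ≈ 0.23750)
(F*u)*2 = ((19/80)*10)*2 = (19/8)*2 = 19/4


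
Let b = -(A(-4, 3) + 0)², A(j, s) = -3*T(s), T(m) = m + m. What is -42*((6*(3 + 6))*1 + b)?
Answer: 11340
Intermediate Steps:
T(m) = 2*m
A(j, s) = -6*s
b = -324 (b = -(-6*3 + 0)² = -(-18 + 0)² = -1*(-18)² = -1*324 = -324)
-42*((6*(3 + 6))*1 + b) = -42*((6*(3 + 6))*1 - 324) = -42*((6*9)*1 - 324) = -42*(54*1 - 324) = -42*(54 - 324) = -42*(-270) = 11340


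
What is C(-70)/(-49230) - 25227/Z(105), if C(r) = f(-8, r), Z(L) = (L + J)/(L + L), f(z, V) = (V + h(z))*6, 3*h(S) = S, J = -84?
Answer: -6209625832/24615 ≈ -2.5227e+5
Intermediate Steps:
h(S) = S/3
f(z, V) = 2*z + 6*V (f(z, V) = (V + z/3)*6 = 2*z + 6*V)
Z(L) = (-84 + L)/(2*L) (Z(L) = (L - 84)/(L + L) = (-84 + L)/((2*L)) = (-84 + L)*(1/(2*L)) = (-84 + L)/(2*L))
C(r) = -16 + 6*r (C(r) = 2*(-8) + 6*r = -16 + 6*r)
C(-70)/(-49230) - 25227/Z(105) = (-16 + 6*(-70))/(-49230) - 25227*210/(-84 + 105) = (-16 - 420)*(-1/49230) - 25227/((½)*(1/105)*21) = -436*(-1/49230) - 25227/⅒ = 218/24615 - 25227*10 = 218/24615 - 252270 = -6209625832/24615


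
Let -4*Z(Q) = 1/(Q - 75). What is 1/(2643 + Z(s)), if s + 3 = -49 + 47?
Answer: 320/845761 ≈ 0.00037836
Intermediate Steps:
s = -5 (s = -3 + (-49 + 47) = -3 - 2 = -5)
Z(Q) = -1/(4*(-75 + Q)) (Z(Q) = -1/(4*(Q - 75)) = -1/(4*(-75 + Q)))
1/(2643 + Z(s)) = 1/(2643 - 1/(-300 + 4*(-5))) = 1/(2643 - 1/(-300 - 20)) = 1/(2643 - 1/(-320)) = 1/(2643 - 1*(-1/320)) = 1/(2643 + 1/320) = 1/(845761/320) = 320/845761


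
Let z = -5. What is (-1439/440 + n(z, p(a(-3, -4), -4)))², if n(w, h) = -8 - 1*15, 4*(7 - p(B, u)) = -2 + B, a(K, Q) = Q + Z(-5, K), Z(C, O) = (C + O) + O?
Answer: 133610481/193600 ≈ 690.14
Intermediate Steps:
Z(C, O) = C + 2*O
a(K, Q) = -5 + Q + 2*K (a(K, Q) = Q + (-5 + 2*K) = -5 + Q + 2*K)
p(B, u) = 15/2 - B/4 (p(B, u) = 7 - (-2 + B)/4 = 7 + (½ - B/4) = 15/2 - B/4)
n(w, h) = -23 (n(w, h) = -8 - 15 = -23)
(-1439/440 + n(z, p(a(-3, -4), -4)))² = (-1439/440 - 23)² = (-11559/440)² = 133610481/193600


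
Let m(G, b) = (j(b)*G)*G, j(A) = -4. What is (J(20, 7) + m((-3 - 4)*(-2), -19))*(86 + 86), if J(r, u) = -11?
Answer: -136740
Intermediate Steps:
m(G, b) = -4*G**2 (m(G, b) = (-4*G)*G = -4*G**2)
(J(20, 7) + m((-3 - 4)*(-2), -19))*(86 + 86) = (-11 - 4*4*(-3 - 4)**2)*(86 + 86) = (-11 - 4*(-7*(-2))**2)*172 = (-11 - 4*14**2)*172 = (-11 - 4*196)*172 = (-11 - 784)*172 = -795*172 = -136740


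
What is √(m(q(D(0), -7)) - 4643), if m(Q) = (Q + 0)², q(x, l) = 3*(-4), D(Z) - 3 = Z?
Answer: I*√4499 ≈ 67.075*I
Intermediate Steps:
D(Z) = 3 + Z
q(x, l) = -12
m(Q) = Q²
√(m(q(D(0), -7)) - 4643) = √((-12)² - 4643) = √(144 - 4643) = √(-4499) = I*√4499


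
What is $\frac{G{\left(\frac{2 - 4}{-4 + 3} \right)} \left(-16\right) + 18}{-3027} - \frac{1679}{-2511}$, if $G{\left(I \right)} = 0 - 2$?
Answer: $\frac{1652261}{2533599} \approx 0.65214$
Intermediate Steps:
$G{\left(I \right)} = -2$
$\frac{G{\left(\frac{2 - 4}{-4 + 3} \right)} \left(-16\right) + 18}{-3027} - \frac{1679}{-2511} = \frac{\left(-2\right) \left(-16\right) + 18}{-3027} - \frac{1679}{-2511} = \left(32 + 18\right) \left(- \frac{1}{3027}\right) - - \frac{1679}{2511} = 50 \left(- \frac{1}{3027}\right) + \frac{1679}{2511} = - \frac{50}{3027} + \frac{1679}{2511} = \frac{1652261}{2533599}$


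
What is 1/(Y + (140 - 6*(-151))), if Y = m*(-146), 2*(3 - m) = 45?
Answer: 1/3893 ≈ 0.00025687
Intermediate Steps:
m = -39/2 (m = 3 - 1/2*45 = 3 - 45/2 = -39/2 ≈ -19.500)
Y = 2847 (Y = -39/2*(-146) = 2847)
1/(Y + (140 - 6*(-151))) = 1/(2847 + (140 - 6*(-151))) = 1/(2847 + (140 + 906)) = 1/(2847 + 1046) = 1/3893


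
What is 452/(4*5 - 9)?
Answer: 452/11 ≈ 41.091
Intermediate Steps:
452/(4*5 - 9) = 452/(20 - 9) = 452/11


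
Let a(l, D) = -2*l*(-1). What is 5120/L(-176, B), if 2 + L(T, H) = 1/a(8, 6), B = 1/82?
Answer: -81920/31 ≈ -2642.6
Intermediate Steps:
a(l, D) = 2*l
B = 1/82 ≈ 0.012195
L(T, H) = -31/16 (L(T, H) = -2 + 1/(2*8) = -2 + 1/16 = -31/16)
5120/L(-176, B) = 5120/(-31/16) = 5120*(-16/31) = -81920/31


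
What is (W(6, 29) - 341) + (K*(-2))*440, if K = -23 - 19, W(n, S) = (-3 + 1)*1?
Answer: 36617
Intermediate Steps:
W(n, S) = -2 (W(n, S) = -2*1 = -2)
K = -42
(W(6, 29) - 341) + (K*(-2))*440 = (-2 - 341) - 42*(-2)*440 = -343 + 84*440 = -343 + 36960 = 36617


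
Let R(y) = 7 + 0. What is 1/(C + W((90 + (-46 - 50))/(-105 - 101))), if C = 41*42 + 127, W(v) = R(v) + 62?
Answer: 1/1918 ≈ 0.00052138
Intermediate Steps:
R(y) = 7
W(v) = 69 (W(v) = 7 + 62 = 69)
C = 1849 (C = 1722 + 127 = 1849)
1/(C + W((90 + (-46 - 50))/(-105 - 101))) = 1/(1849 + 69) = 1/1918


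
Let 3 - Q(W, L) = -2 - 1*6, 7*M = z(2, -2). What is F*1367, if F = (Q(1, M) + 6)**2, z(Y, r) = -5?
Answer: 395063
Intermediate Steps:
M = -5/7 (M = (1/7)*(-5) = -5/7 ≈ -0.71429)
Q(W, L) = 11 (Q(W, L) = 3 - (-2 - 1*6) = 3 - (-2 - 6) = 3 - 1*(-8) = 3 + 8 = 11)
F = 289 (F = (11 + 6)**2 = 17**2 = 289)
F*1367 = 289*1367 = 395063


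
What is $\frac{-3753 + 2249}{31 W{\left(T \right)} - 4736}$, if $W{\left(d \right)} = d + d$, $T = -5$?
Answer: $\frac{752}{2523} \approx 0.29806$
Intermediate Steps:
$W{\left(d \right)} = 2 d$
$\frac{-3753 + 2249}{31 W{\left(T \right)} - 4736} = \frac{-3753 + 2249}{31 \cdot 2 \left(-5\right) - 4736} = - \frac{1504}{31 \left(-10\right) - 4736} = - \frac{1504}{-310 - 4736} = - \frac{1504}{-5046} = \left(-1504\right) \left(- \frac{1}{5046}\right) = \frac{752}{2523}$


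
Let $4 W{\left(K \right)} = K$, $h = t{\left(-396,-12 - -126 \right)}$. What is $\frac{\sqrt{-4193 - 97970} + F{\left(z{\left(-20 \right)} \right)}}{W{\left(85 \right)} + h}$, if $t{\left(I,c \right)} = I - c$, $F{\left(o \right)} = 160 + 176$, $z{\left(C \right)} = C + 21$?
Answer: $- \frac{1344}{1955} - \frac{76 i \sqrt{283}}{1955} \approx -0.68747 - 0.65397 i$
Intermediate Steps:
$z{\left(C \right)} = 21 + C$
$F{\left(o \right)} = 336$
$h = -510$ ($h = -396 - \left(-12 - -126\right) = -396 - \left(-12 + 126\right) = -396 - 114 = -510$)
$W{\left(K \right)} = \frac{K}{4}$
$\frac{\sqrt{-4193 - 97970} + F{\left(z{\left(-20 \right)} \right)}}{W{\left(85 \right)} + h} = \frac{\sqrt{-4193 - 97970} + 336}{\frac{1}{4} \cdot 85 - 510} = \frac{\sqrt{-102163} + 336}{\frac{85}{4} - 510} = \frac{19 i \sqrt{283} + 336}{- \frac{1955}{4}} = \left(336 + 19 i \sqrt{283}\right) \left(- \frac{4}{1955}\right) = - \frac{1344}{1955} - \frac{76 i \sqrt{283}}{1955}$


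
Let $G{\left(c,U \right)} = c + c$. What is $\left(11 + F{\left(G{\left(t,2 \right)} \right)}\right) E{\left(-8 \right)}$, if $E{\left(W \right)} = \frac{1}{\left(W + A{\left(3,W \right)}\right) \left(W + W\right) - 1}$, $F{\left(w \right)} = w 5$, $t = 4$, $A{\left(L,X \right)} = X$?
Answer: $\frac{1}{5} \approx 0.2$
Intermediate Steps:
$G{\left(c,U \right)} = 2 c$
$F{\left(w \right)} = 5 w$
$E{\left(W \right)} = \frac{1}{-1 + 4 W^{2}}$ ($E{\left(W \right)} = \frac{1}{\left(W + W\right) \left(W + W\right) - 1} = \frac{1}{2 W 2 W - 1} = \frac{1}{4 W^{2} - 1} = \frac{1}{-1 + 4 W^{2}}$)
$\left(11 + F{\left(G{\left(t,2 \right)} \right)}\right) E{\left(-8 \right)} = \frac{11 + 5 \cdot 2 \cdot 4}{-1 + 4 \left(-8\right)^{2}} = \frac{11 + 5 \cdot 8}{-1 + 4 \cdot 64} = \frac{11 + 40}{-1 + 256} = \frac{51}{255} = 51 \cdot \frac{1}{255} = \frac{1}{5}$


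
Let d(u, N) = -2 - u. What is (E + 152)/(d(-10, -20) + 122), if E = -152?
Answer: 0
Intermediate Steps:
(E + 152)/(d(-10, -20) + 122) = (-152 + 152)/((-2 - 1*(-10)) + 122) = 0/((-2 + 10) + 122) = 0/(8 + 122) = 0/130 = 0*(1/130) = 0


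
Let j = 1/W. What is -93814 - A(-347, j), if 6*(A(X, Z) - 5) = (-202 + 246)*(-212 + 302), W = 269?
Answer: -94479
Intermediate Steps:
j = 1/269 ≈ 0.0037175
A(X, Z) = 665 (A(X, Z) = 5 + ((-202 + 246)*(-212 + 302))/6 = 5 + (44*90)/6 = 5 + (⅙)*3960 = 5 + 660 = 665)
-93814 - A(-347, j) = -93814 - 1*665 = -93814 - 665 = -94479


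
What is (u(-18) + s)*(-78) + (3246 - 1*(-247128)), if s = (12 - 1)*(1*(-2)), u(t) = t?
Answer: 253494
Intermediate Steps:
s = -22 (s = 11*(-2) = -22)
(u(-18) + s)*(-78) + (3246 - 1*(-247128)) = (-18 - 22)*(-78) + (3246 - 1*(-247128)) = -40*(-78) + (3246 + 247128) = 3120 + 250374 = 253494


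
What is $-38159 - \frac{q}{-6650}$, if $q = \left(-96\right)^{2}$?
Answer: $- \frac{126874067}{3325} \approx -38158.0$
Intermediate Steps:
$q = 9216$
$-38159 - \frac{q}{-6650} = -38159 - \frac{9216}{-6650} = -38159 - 9216 \left(- \frac{1}{6650}\right) = -38159 - - \frac{4608}{3325} = -38159 + \frac{4608}{3325} = - \frac{126874067}{3325}$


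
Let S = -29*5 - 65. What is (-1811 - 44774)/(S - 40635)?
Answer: 1331/1167 ≈ 1.1405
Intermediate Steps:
S = -210 (S = -145 - 65 = -210)
(-1811 - 44774)/(S - 40635) = (-1811 - 44774)/(-210 - 40635) = -46585/(-40845) = -46585*(-1/40845) = 1331/1167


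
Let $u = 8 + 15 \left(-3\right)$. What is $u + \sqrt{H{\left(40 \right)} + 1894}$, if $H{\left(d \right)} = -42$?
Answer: $-37 + 2 \sqrt{463} \approx 6.0349$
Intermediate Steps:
$u = -37$ ($u = 8 - 45 = -37$)
$u + \sqrt{H{\left(40 \right)} + 1894} = -37 + \sqrt{-42 + 1894} = -37 + \sqrt{1852} = -37 + 2 \sqrt{463}$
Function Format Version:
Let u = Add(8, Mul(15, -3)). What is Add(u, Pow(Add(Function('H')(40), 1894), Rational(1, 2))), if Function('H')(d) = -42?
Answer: Add(-37, Mul(2, Pow(463, Rational(1, 2)))) ≈ 6.0349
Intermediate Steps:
u = -37 (u = Add(8, -45) = -37)
Add(u, Pow(Add(Function('H')(40), 1894), Rational(1, 2))) = Add(-37, Pow(Add(-42, 1894), Rational(1, 2))) = Add(-37, Pow(1852, Rational(1, 2))) = Add(-37, Mul(2, Pow(463, Rational(1, 2))))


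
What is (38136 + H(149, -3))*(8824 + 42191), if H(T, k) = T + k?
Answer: 1952956230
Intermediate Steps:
(38136 + H(149, -3))*(8824 + 42191) = (38136 + (149 - 3))*(8824 + 42191) = (38136 + 146)*51015 = 38282*51015 = 1952956230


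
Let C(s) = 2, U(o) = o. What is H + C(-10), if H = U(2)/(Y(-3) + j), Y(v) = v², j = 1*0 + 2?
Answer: 24/11 ≈ 2.1818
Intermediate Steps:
j = 2 (j = 0 + 2 = 2)
H = 2/11 (H = 2/((-3)² + 2) = 2/(9 + 2) = 2/11 ≈ 0.18182)
H + C(-10) = 2/11 + 2 = 24/11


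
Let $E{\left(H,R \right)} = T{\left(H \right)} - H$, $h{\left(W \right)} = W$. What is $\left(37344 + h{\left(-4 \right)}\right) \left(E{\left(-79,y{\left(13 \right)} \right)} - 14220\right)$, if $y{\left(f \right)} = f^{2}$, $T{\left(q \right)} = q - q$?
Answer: $-528024940$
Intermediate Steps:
$T{\left(q \right)} = 0$
$E{\left(H,R \right)} = - H$ ($E{\left(H,R \right)} = 0 - H = - H$)
$\left(37344 + h{\left(-4 \right)}\right) \left(E{\left(-79,y{\left(13 \right)} \right)} - 14220\right) = \left(37344 - 4\right) \left(\left(-1\right) \left(-79\right) - 14220\right) = 37340 \left(79 - 14220\right) = 37340 \left(-14141\right) = -528024940$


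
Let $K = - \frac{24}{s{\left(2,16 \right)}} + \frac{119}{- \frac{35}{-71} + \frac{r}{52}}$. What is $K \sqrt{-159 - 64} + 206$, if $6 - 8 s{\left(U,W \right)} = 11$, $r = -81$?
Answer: $206 - \frac{1441988 i \sqrt{223}}{19655} \approx 206.0 - 1095.6 i$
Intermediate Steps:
$s{\left(U,W \right)} = - \frac{5}{8}$ ($s{\left(U,W \right)} = \frac{3}{4} - \frac{11}{8} = - \frac{5}{8}$)
$K = - \frac{1441988}{19655}$ ($K = - \frac{24}{- \frac{5}{8}} + \frac{119}{- \frac{35}{-71} - \frac{81}{52}} = \left(-24\right) \left(- \frac{8}{5}\right) + \frac{119}{\left(-35\right) \left(- \frac{1}{71}\right) - \frac{81}{52}} = \frac{192}{5} + \frac{119}{\frac{35}{71} - \frac{81}{52}} = \frac{192}{5} + \frac{119}{- \frac{3931}{3692}} = \frac{192}{5} + 119 \left(- \frac{3692}{3931}\right) = \frac{192}{5} - \frac{439348}{3931} = - \frac{1441988}{19655} \approx -73.365$)
$K \sqrt{-159 - 64} + 206 = - \frac{1441988 \sqrt{-159 - 64}}{19655} + 206 = - \frac{1441988 \sqrt{-223}}{19655} + 206 = - \frac{1441988 i \sqrt{223}}{19655} + 206 = 206 - \frac{1441988 i \sqrt{223}}{19655}$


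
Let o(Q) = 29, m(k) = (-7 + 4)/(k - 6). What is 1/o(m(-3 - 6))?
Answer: 1/29 ≈ 0.034483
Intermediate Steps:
m(k) = -3/(-6 + k)
1/o(m(-3 - 6)) = 1/29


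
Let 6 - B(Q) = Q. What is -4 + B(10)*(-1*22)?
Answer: 84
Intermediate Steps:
B(Q) = 6 - Q
-4 + B(10)*(-1*22) = -4 + (6 - 1*10)*(-1*22) = -4 + (6 - 10)*(-22) = -4 - 4*(-22) = -4 + 88 = 84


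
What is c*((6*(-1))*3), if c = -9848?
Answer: 177264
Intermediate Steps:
c*((6*(-1))*3) = -9848*6*(-1)*3 = -(-59088)*3 = -9848*(-18) = 177264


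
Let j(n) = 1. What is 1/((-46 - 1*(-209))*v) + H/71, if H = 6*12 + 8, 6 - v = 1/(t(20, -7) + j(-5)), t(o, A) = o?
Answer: 1631491/1446625 ≈ 1.1278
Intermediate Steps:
v = 125/21 (v = 6 - 1/(20 + 1) = 6 - 1/21 = 125/21 ≈ 5.9524)
H = 80 (H = 72 + 8 = 80)
1/((-46 - 1*(-209))*v) + H/71 = 1/((-46 - 1*(-209))*(125/21)) + 80/71 = (21/125)/(-46 + 209) + 80*(1/71) = (21/125)/163 + 80/71 = (1/163)*(21/125) + 80/71 = 21/20375 + 80/71 = 1631491/1446625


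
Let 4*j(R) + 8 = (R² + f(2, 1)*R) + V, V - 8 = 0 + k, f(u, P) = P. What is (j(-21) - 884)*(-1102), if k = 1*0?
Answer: 858458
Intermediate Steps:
k = 0
V = 8 (V = 8 + (0 + 0) = 8 + 0 = 8)
j(R) = R/4 + R²/4 (j(R) = -2 + ((R² + 1*R) + 8)/4 = -2 + ((R² + R) + 8)/4 = -2 + ((R + R²) + 8)/4 = -2 + (8 + R + R²)/4 = -2 + (2 + R/4 + R²/4) = R/4 + R²/4)
(j(-21) - 884)*(-1102) = ((¼)*(-21)*(1 - 21) - 884)*(-1102) = ((¼)*(-21)*(-20) - 884)*(-1102) = (105 - 884)*(-1102) = -779*(-1102) = 858458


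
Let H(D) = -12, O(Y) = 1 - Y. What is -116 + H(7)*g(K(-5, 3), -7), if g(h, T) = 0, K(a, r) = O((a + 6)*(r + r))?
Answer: -116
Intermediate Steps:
K(a, r) = 1 - 2*r*(6 + a) (K(a, r) = 1 - (a + 6)*(r + r) = 1 - (6 + a)*2*r = 1 - 2*r*(6 + a))
-116 + H(7)*g(K(-5, 3), -7) = -116 - 12*0 = -116 + 0 = -116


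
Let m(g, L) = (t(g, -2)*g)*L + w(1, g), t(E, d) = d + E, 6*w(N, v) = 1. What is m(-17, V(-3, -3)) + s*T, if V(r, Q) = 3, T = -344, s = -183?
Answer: 383527/6 ≈ 63921.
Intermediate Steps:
w(N, v) = ⅙ (w(N, v) = (⅙)*1 = ⅙)
t(E, d) = E + d
m(g, L) = ⅙ + L*g*(-2 + g) (m(g, L) = ((g - 2)*g)*L + ⅙ = ((-2 + g)*g)*L + ⅙ = (g*(-2 + g))*L + ⅙ = L*g*(-2 + g) + ⅙ = ⅙ + L*g*(-2 + g))
m(-17, V(-3, -3)) + s*T = (⅙ + 3*(-17)*(-2 - 17)) - 183*(-344) = (⅙ + 3*(-17)*(-19)) + 62952 = (⅙ + 969) + 62952 = 5815/6 + 62952 = 383527/6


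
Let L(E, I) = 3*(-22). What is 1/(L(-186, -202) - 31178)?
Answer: -1/31244 ≈ -3.2006e-5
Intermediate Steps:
L(E, I) = -66
1/(L(-186, -202) - 31178) = 1/(-66 - 31178) = 1/(-31244) = -1/31244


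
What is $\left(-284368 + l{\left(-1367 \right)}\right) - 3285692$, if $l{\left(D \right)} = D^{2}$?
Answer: $-1701371$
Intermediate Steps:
$\left(-284368 + l{\left(-1367 \right)}\right) - 3285692 = \left(-284368 + \left(-1367\right)^{2}\right) - 3285692 = \left(-284368 + 1868689\right) - 3285692 = 1584321 - 3285692 = -1701371$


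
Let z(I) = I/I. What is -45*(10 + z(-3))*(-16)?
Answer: 7920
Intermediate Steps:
z(I) = 1
-45*(10 + z(-3))*(-16) = -45*(10 + 1)*(-16) = -45*11*(-16) = -495*(-16) = 7920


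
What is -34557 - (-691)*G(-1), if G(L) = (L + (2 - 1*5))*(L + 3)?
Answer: -40085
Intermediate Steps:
G(L) = (-3 + L)*(3 + L) (G(L) = (L + (2 - 5))*(3 + L) = (L - 3)*(3 + L) = (-3 + L)*(3 + L))
-34557 - (-691)*G(-1) = -34557 - (-691)*(-9 + (-1)**2) = -34557 - (-691)*(-9 + 1) = -34557 - (-691)*(-8) = -34557 - 1*5528 = -34557 - 5528 = -40085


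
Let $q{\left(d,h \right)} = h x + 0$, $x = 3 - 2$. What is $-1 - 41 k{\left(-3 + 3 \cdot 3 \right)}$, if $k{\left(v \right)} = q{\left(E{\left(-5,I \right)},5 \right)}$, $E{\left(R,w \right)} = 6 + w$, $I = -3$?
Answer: $-206$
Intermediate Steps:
$x = 1$
$q{\left(d,h \right)} = h$ ($q{\left(d,h \right)} = h 1 + 0 = h + 0 = h$)
$k{\left(v \right)} = 5$
$-1 - 41 k{\left(-3 + 3 \cdot 3 \right)} = -1 - 205 = -206$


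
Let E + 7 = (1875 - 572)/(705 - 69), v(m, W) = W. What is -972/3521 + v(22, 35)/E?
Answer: -81438288/11087629 ≈ -7.3450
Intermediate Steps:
E = -3149/636 (E = -7 + (1875 - 572)/(705 - 69) = -7 + 1303/636 = -3149/636 ≈ -4.9513)
-972/3521 + v(22, 35)/E = -972/3521 + 35/(-3149/636) = -972*1/3521 + 35*(-636/3149) = -972/3521 - 22260/3149 = -81438288/11087629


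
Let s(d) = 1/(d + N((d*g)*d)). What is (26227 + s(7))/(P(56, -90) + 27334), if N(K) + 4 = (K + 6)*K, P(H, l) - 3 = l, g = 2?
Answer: 267384266/277783165 ≈ 0.96256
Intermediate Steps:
P(H, l) = 3 + l
N(K) = -4 + K*(6 + K) (N(K) = -4 + (K + 6)*K = -4 + (6 + K)*K = -4 + K*(6 + K))
s(d) = 1/(-4 + d + 4*d**4 + 12*d**2) (s(d) = 1/(d + (-4 + ((d*2)*d)**2 + 6*((d*2)*d))) = 1/(d + (-4 + ((2*d)*d)**2 + 6*((2*d)*d))) = 1/(d + (-4 + (2*d**2)**2 + 6*(2*d**2))) = 1/(d + (-4 + 4*d**4 + 12*d**2)) = 1/(-4 + d + 4*d**4 + 12*d**2))
(26227 + s(7))/(P(56, -90) + 27334) = (26227 + 1/(-4 + 7 + 4*7**4 + 12*7**2))/((3 - 90) + 27334) = (26227 + 1/(-4 + 7 + 4*2401 + 12*49))/(-87 + 27334) = (26227 + 1/(-4 + 7 + 9604 + 588))/27247 = (26227 + 1/10195)*(1/27247) = (267384266/10195)*(1/27247) = 267384266/277783165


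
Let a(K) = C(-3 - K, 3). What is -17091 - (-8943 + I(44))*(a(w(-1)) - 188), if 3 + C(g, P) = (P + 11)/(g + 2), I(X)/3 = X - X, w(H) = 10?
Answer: -1736586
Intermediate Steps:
I(X) = 0 (I(X) = 3*(X - X) = 3*0 = 0)
C(g, P) = -3 + (11 + P)/(2 + g) (C(g, P) = -3 + (P + 11)/(g + 2) = -3 + (11 + P)/(2 + g))
a(K) = (17 + 3*K)/(-1 - K) (a(K) = (5 + 3 - 3*(-3 - K))/(2 + (-3 - K)) = (5 + 3 + (9 + 3*K))/(-1 - K) = (17 + 3*K)/(-1 - K))
-17091 - (-8943 + I(44))*(a(w(-1)) - 188) = -17091 - (-8943 + 0)*((-17 - 3*10)/(1 + 10) - 188) = -17091 - (-8943)*((-17 - 30)/11 - 188) = -17091 - (-8943)*((1/11)*(-47) - 188) = -17091 - (-8943)*(-47/11 - 188) = -17091 - (-8943)*(-2115)/11 = -17091 - 1*1719495 = -17091 - 1719495 = -1736586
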